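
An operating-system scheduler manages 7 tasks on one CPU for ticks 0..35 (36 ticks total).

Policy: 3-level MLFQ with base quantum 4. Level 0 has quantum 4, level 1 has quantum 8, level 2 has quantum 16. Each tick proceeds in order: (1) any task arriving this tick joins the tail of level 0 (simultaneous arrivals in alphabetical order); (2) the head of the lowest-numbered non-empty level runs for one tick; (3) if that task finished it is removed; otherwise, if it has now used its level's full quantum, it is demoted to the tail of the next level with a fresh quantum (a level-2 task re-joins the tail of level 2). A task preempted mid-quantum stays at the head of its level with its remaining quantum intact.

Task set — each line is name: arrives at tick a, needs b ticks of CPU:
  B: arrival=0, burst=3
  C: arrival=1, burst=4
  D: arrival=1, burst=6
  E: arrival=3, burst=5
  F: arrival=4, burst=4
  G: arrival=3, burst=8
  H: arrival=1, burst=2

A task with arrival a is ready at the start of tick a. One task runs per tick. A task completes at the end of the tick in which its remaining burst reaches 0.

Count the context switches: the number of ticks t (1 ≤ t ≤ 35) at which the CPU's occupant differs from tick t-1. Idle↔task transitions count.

context switches = 10

t=0: L0/L1/L2 = B/-/- → run B
t=1: L0/L1/L2 = BCDH/-/- → run B
t=2: L0/L1/L2 = BCDH/-/- → run B
t=3: L0/L1/L2 = CDHEG/-/- → run C
t=4: L0/L1/L2 = CDHEGF/-/- → run C
t=5: L0/L1/L2 = CDHEGF/-/- → run C
t=6: L0/L1/L2 = CDHEGF/-/- → run C
t=7: L0/L1/L2 = DHEGF/-/- → run D
t=8: L0/L1/L2 = DHEGF/-/- → run D
t=9: L0/L1/L2 = DHEGF/-/- → run D
t=10: L0/L1/L2 = DHEGF/-/- → run D
t=11: L0/L1/L2 = HEGF/D/- → run H
t=12: L0/L1/L2 = HEGF/D/- → run H
t=13: L0/L1/L2 = EGF/D/- → run E
t=14: L0/L1/L2 = EGF/D/- → run E
t=15: L0/L1/L2 = EGF/D/- → run E
t=16: L0/L1/L2 = EGF/D/- → run E
t=17: L0/L1/L2 = GF/DE/- → run G
t=18: L0/L1/L2 = GF/DE/- → run G
t=19: L0/L1/L2 = GF/DE/- → run G
t=20: L0/L1/L2 = GF/DE/- → run G
t=21: L0/L1/L2 = F/DEG/- → run F
t=22: L0/L1/L2 = F/DEG/- → run F
t=23: L0/L1/L2 = F/DEG/- → run F
t=24: L0/L1/L2 = F/DEG/- → run F
t=25: L0/L1/L2 = -/DEG/- → run D
t=26: L0/L1/L2 = -/DEG/- → run D
t=27: L0/L1/L2 = -/EG/- → run E
t=28: L0/L1/L2 = -/G/- → run G
t=29: L0/L1/L2 = -/G/- → run G
t=30: L0/L1/L2 = -/G/- → run G
t=31: L0/L1/L2 = -/G/- → run G
t=32: (idle)
t=33: (idle)
t=34: (idle)
t=35: (idle)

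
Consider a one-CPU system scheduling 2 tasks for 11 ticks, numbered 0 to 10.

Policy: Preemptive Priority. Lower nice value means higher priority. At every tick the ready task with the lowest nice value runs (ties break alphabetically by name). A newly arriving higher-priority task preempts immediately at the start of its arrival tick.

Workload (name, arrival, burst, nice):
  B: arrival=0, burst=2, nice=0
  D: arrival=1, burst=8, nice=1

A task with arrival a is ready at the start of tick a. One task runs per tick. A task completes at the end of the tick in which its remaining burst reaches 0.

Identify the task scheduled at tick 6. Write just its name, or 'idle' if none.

running at tick 6 = D

t=0: ready={B} → run B
t=1: ready={B,D} → run B
t=2: ready={D} → run D
t=3: ready={D} → run D
t=4: ready={D} → run D
t=5: ready={D} → run D
t=6: ready={D} → run D
t=7: ready={D} → run D
t=8: ready={D} → run D
t=9: ready={D} → run D
t=10: (idle)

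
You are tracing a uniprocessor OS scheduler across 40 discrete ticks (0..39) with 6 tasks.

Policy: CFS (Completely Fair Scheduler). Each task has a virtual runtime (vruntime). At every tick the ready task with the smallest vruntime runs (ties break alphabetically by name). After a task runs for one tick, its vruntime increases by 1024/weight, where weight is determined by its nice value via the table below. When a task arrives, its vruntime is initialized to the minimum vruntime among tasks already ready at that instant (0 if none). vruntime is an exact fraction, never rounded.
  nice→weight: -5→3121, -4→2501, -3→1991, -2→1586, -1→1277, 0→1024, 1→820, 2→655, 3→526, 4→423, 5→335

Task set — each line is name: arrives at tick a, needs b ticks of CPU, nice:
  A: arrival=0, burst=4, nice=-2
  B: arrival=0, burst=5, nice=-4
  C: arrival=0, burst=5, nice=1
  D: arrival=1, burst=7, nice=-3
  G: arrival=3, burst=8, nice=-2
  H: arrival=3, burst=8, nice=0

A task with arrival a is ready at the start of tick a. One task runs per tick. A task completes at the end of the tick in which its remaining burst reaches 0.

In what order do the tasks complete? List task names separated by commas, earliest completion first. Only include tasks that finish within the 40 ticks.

completion order = B, A, D, G, C, H

t=0: vr[A=0 B=0 C=0] → run A
t=1: vr[A=512/793 B=0 C=0 D=0] → run B
t=2: vr[A=512/793 B=1024/2501 C=0 D=0] → run C
t=3: vr[A=512/793 B=1024/2501 C=256/205 D=0 G=0 H=0] → run D
t=4: vr[A=512/793 B=1024/2501 C=256/205 D=1024/1991 G=0 H=0] → run G
t=5: vr[A=512/793 B=1024/2501 C=256/205 D=1024/1991 G=512/793 H=0] → run H
t=6: vr[A=512/793 B=1024/2501 C=256/205 D=1024/1991 G=512/793 H=1] → run B
t=7: vr[A=512/793 B=2048/2501 C=256/205 D=1024/1991 G=512/793 H=1] → run D
t=8: vr[A=512/793 B=2048/2501 C=256/205 D=2048/1991 G=512/793 H=1] → run A
t=9: vr[A=1024/793 B=2048/2501 C=256/205 D=2048/1991 G=512/793 H=1] → run G
t=10: vr[A=1024/793 B=2048/2501 C=256/205 D=2048/1991 G=1024/793 H=1] → run B
t=11: vr[A=1024/793 B=3072/2501 C=256/205 D=2048/1991 G=1024/793 H=1] → run H
t=12: vr[A=1024/793 B=3072/2501 C=256/205 D=2048/1991 G=1024/793 H=2] → run D
t=13: vr[A=1024/793 B=3072/2501 C=256/205 D=3072/1991 G=1024/793 H=2] → run B
t=14: vr[A=1024/793 B=4096/2501 C=256/205 D=3072/1991 G=1024/793 H=2] → run C
t=15: vr[A=1024/793 B=4096/2501 C=512/205 D=3072/1991 G=1024/793 H=2] → run A
t=16: vr[A=1536/793 B=4096/2501 C=512/205 D=3072/1991 G=1024/793 H=2] → run G
t=17: vr[A=1536/793 B=4096/2501 C=512/205 D=3072/1991 G=1536/793 H=2] → run D
t=18: vr[A=1536/793 B=4096/2501 C=512/205 D=4096/1991 G=1536/793 H=2] → run B
t=19: vr[A=1536/793 C=512/205 D=4096/1991 G=1536/793 H=2] → run A
t=20: vr[C=512/205 D=4096/1991 G=1536/793 H=2] → run G
t=21: vr[C=512/205 D=4096/1991 G=2048/793 H=2] → run H
t=22: vr[C=512/205 D=4096/1991 G=2048/793 H=3] → run D
t=23: vr[C=512/205 D=5120/1991 G=2048/793 H=3] → run C
t=24: vr[C=768/205 D=5120/1991 G=2048/793 H=3] → run D
t=25: vr[C=768/205 D=6144/1991 G=2048/793 H=3] → run G
t=26: vr[C=768/205 D=6144/1991 G=2560/793 H=3] → run H
t=27: vr[C=768/205 D=6144/1991 G=2560/793 H=4] → run D
t=28: vr[C=768/205 G=2560/793 H=4] → run G
t=29: vr[C=768/205 G=3072/793 H=4] → run C
t=30: vr[C=1024/205 G=3072/793 H=4] → run G
t=31: vr[C=1024/205 G=3584/793 H=4] → run H
t=32: vr[C=1024/205 G=3584/793 H=5] → run G
t=33: vr[C=1024/205 H=5] → run C
t=34: vr[H=5] → run H
t=35: vr[H=6] → run H
t=36: vr[H=7] → run H
t=37: (idle)
t=38: (idle)
t=39: (idle)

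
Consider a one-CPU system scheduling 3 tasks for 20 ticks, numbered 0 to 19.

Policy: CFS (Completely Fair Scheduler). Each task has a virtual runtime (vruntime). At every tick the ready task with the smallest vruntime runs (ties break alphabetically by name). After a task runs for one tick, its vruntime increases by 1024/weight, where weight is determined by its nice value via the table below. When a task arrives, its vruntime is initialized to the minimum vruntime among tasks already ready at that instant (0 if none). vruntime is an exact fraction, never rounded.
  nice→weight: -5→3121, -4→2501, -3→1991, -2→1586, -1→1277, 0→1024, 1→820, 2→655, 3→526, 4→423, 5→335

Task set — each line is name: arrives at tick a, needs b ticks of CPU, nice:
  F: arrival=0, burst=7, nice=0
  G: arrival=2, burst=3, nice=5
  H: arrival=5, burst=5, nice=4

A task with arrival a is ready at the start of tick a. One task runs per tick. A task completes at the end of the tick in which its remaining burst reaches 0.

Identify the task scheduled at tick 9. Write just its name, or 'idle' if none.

t=0: vr[F=0] → run F
t=1: vr[F=1] → run F
t=2: vr[F=2 G=2] → run F
t=3: vr[F=3 G=2] → run G
t=4: vr[F=3 G=1694/335] → run F
t=5: vr[F=4 G=1694/335 H=4] → run F
t=6: vr[F=5 G=1694/335 H=4] → run H
t=7: vr[F=5 G=1694/335 H=2716/423] → run F
t=8: vr[F=6 G=1694/335 H=2716/423] → run G
t=9: vr[F=6 G=2718/335 H=2716/423] → run F
t=10: vr[G=2718/335 H=2716/423] → run H
t=11: vr[G=2718/335 H=3740/423] → run G
t=12: vr[H=3740/423] → run H
t=13: vr[H=1588/141] → run H
t=14: vr[H=5788/423] → run H
t=15: (idle)
t=16: (idle)
t=17: (idle)
t=18: (idle)
t=19: (idle)

running at tick 9 = F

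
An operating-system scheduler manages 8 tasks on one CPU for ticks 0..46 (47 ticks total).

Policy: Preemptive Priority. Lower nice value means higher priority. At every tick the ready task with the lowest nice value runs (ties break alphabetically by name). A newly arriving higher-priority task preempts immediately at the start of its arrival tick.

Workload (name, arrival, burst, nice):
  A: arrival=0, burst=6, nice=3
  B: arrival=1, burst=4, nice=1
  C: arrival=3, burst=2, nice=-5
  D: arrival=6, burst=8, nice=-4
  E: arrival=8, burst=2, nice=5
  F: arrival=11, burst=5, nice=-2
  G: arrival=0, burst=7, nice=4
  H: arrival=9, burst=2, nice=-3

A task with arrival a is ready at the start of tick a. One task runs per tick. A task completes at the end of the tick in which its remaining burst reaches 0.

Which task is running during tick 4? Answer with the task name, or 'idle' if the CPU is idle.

t=0: ready={A,G} → run A
t=1: ready={A,B,G} → run B
t=2: ready={A,B,G} → run B
t=3: ready={A,B,C,G} → run C
t=4: ready={A,B,C,G} → run C
t=5: ready={A,B,G} → run B
t=6: ready={A,B,D,G} → run D
t=7: ready={A,B,D,G} → run D
t=8: ready={A,B,D,E,G} → run D
t=9: ready={A,B,D,E,G,H} → run D
t=10: ready={A,B,D,E,G,H} → run D
t=11: ready={A,B,D,E,F,G,H} → run D
t=12: ready={A,B,D,E,F,G,H} → run D
t=13: ready={A,B,D,E,F,G,H} → run D
t=14: ready={A,B,E,F,G,H} → run H
t=15: ready={A,B,E,F,G,H} → run H
t=16: ready={A,B,E,F,G} → run F
t=17: ready={A,B,E,F,G} → run F
t=18: ready={A,B,E,F,G} → run F
t=19: ready={A,B,E,F,G} → run F
t=20: ready={A,B,E,F,G} → run F
t=21: ready={A,B,E,G} → run B
t=22: ready={A,E,G} → run A
t=23: ready={A,E,G} → run A
t=24: ready={A,E,G} → run A
t=25: ready={A,E,G} → run A
t=26: ready={A,E,G} → run A
t=27: ready={E,G} → run G
t=28: ready={E,G} → run G
t=29: ready={E,G} → run G
t=30: ready={E,G} → run G
t=31: ready={E,G} → run G
t=32: ready={E,G} → run G
t=33: ready={E,G} → run G
t=34: ready={E} → run E
t=35: ready={E} → run E
t=36: (idle)
t=37: (idle)
t=38: (idle)
t=39: (idle)
t=40: (idle)
t=41: (idle)
t=42: (idle)
t=43: (idle)
t=44: (idle)
t=45: (idle)
t=46: (idle)

running at tick 4 = C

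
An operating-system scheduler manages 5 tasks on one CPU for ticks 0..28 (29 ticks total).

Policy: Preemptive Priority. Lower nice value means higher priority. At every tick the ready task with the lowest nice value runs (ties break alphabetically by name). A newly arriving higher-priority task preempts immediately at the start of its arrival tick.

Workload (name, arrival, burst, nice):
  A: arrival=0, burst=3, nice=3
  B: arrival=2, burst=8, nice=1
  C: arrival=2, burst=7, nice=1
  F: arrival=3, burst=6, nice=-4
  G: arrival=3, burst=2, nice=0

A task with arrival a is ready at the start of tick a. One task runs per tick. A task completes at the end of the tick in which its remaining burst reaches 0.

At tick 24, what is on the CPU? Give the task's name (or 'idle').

running at tick 24 = C

t=0: ready={A} → run A
t=1: ready={A} → run A
t=2: ready={A,B,C} → run B
t=3: ready={A,B,C,F,G} → run F
t=4: ready={A,B,C,F,G} → run F
t=5: ready={A,B,C,F,G} → run F
t=6: ready={A,B,C,F,G} → run F
t=7: ready={A,B,C,F,G} → run F
t=8: ready={A,B,C,F,G} → run F
t=9: ready={A,B,C,G} → run G
t=10: ready={A,B,C,G} → run G
t=11: ready={A,B,C} → run B
t=12: ready={A,B,C} → run B
t=13: ready={A,B,C} → run B
t=14: ready={A,B,C} → run B
t=15: ready={A,B,C} → run B
t=16: ready={A,B,C} → run B
t=17: ready={A,B,C} → run B
t=18: ready={A,C} → run C
t=19: ready={A,C} → run C
t=20: ready={A,C} → run C
t=21: ready={A,C} → run C
t=22: ready={A,C} → run C
t=23: ready={A,C} → run C
t=24: ready={A,C} → run C
t=25: ready={A} → run A
t=26: (idle)
t=27: (idle)
t=28: (idle)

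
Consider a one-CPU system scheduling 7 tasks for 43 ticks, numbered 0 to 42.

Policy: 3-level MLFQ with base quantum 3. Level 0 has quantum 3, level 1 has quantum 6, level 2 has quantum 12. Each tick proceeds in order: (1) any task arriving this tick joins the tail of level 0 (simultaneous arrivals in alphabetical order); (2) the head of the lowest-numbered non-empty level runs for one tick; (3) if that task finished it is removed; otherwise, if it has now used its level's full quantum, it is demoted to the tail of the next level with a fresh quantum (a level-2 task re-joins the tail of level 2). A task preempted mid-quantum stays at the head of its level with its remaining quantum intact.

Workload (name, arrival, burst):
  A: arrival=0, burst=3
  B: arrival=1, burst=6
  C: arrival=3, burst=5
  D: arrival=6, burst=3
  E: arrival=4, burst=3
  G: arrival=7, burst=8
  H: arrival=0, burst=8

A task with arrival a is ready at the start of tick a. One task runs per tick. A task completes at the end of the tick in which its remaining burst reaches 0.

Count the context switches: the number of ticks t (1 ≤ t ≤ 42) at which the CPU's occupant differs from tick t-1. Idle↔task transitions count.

context switches = 11

t=0: L0/L1/L2 = AH/-/- → run A
t=1: L0/L1/L2 = AHB/-/- → run A
t=2: L0/L1/L2 = AHB/-/- → run A
t=3: L0/L1/L2 = HBC/-/- → run H
t=4: L0/L1/L2 = HBCE/-/- → run H
t=5: L0/L1/L2 = HBCE/-/- → run H
t=6: L0/L1/L2 = BCED/H/- → run B
t=7: L0/L1/L2 = BCEDG/H/- → run B
t=8: L0/L1/L2 = BCEDG/H/- → run B
t=9: L0/L1/L2 = CEDG/HB/- → run C
t=10: L0/L1/L2 = CEDG/HB/- → run C
t=11: L0/L1/L2 = CEDG/HB/- → run C
t=12: L0/L1/L2 = EDG/HBC/- → run E
t=13: L0/L1/L2 = EDG/HBC/- → run E
t=14: L0/L1/L2 = EDG/HBC/- → run E
t=15: L0/L1/L2 = DG/HBC/- → run D
t=16: L0/L1/L2 = DG/HBC/- → run D
t=17: L0/L1/L2 = DG/HBC/- → run D
t=18: L0/L1/L2 = G/HBC/- → run G
t=19: L0/L1/L2 = G/HBC/- → run G
t=20: L0/L1/L2 = G/HBC/- → run G
t=21: L0/L1/L2 = -/HBCG/- → run H
t=22: L0/L1/L2 = -/HBCG/- → run H
t=23: L0/L1/L2 = -/HBCG/- → run H
t=24: L0/L1/L2 = -/HBCG/- → run H
t=25: L0/L1/L2 = -/HBCG/- → run H
t=26: L0/L1/L2 = -/BCG/- → run B
t=27: L0/L1/L2 = -/BCG/- → run B
t=28: L0/L1/L2 = -/BCG/- → run B
t=29: L0/L1/L2 = -/CG/- → run C
t=30: L0/L1/L2 = -/CG/- → run C
t=31: L0/L1/L2 = -/G/- → run G
t=32: L0/L1/L2 = -/G/- → run G
t=33: L0/L1/L2 = -/G/- → run G
t=34: L0/L1/L2 = -/G/- → run G
t=35: L0/L1/L2 = -/G/- → run G
t=36: (idle)
t=37: (idle)
t=38: (idle)
t=39: (idle)
t=40: (idle)
t=41: (idle)
t=42: (idle)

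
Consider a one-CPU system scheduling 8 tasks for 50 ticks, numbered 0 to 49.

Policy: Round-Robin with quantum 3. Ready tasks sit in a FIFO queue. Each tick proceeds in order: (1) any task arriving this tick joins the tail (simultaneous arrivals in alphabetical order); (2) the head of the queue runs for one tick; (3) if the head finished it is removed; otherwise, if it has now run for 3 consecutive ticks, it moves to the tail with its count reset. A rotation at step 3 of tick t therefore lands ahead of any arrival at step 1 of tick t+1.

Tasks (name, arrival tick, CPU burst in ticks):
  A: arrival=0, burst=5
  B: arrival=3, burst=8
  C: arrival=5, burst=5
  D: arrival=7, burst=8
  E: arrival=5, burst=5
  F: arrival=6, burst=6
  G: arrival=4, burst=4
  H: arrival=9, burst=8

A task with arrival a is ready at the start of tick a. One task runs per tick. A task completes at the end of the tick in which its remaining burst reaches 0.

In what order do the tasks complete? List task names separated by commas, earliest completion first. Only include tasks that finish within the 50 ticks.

t=0: queue=[A] q_used=0 → run A
t=1: queue=[A] q_used=1 → run A
t=2: queue=[A] q_used=2 → run A
t=3: queue=[A,B] q_used=0 → run A
t=4: queue=[A,B,G] q_used=1 → run A
t=5: queue=[B,G,C,E] q_used=0 → run B
t=6: queue=[B,G,C,E,F] q_used=1 → run B
t=7: queue=[B,G,C,E,F,D] q_used=2 → run B
t=8: queue=[G,C,E,F,D,B] q_used=0 → run G
t=9: queue=[G,C,E,F,D,B,H] q_used=1 → run G
t=10: queue=[G,C,E,F,D,B,H] q_used=2 → run G
t=11: queue=[C,E,F,D,B,H,G] q_used=0 → run C
t=12: queue=[C,E,F,D,B,H,G] q_used=1 → run C
t=13: queue=[C,E,F,D,B,H,G] q_used=2 → run C
t=14: queue=[E,F,D,B,H,G,C] q_used=0 → run E
t=15: queue=[E,F,D,B,H,G,C] q_used=1 → run E
t=16: queue=[E,F,D,B,H,G,C] q_used=2 → run E
t=17: queue=[F,D,B,H,G,C,E] q_used=0 → run F
t=18: queue=[F,D,B,H,G,C,E] q_used=1 → run F
t=19: queue=[F,D,B,H,G,C,E] q_used=2 → run F
t=20: queue=[D,B,H,G,C,E,F] q_used=0 → run D
t=21: queue=[D,B,H,G,C,E,F] q_used=1 → run D
t=22: queue=[D,B,H,G,C,E,F] q_used=2 → run D
t=23: queue=[B,H,G,C,E,F,D] q_used=0 → run B
t=24: queue=[B,H,G,C,E,F,D] q_used=1 → run B
t=25: queue=[B,H,G,C,E,F,D] q_used=2 → run B
t=26: queue=[H,G,C,E,F,D,B] q_used=0 → run H
t=27: queue=[H,G,C,E,F,D,B] q_used=1 → run H
t=28: queue=[H,G,C,E,F,D,B] q_used=2 → run H
t=29: queue=[G,C,E,F,D,B,H] q_used=0 → run G
t=30: queue=[C,E,F,D,B,H] q_used=0 → run C
t=31: queue=[C,E,F,D,B,H] q_used=1 → run C
t=32: queue=[E,F,D,B,H] q_used=0 → run E
t=33: queue=[E,F,D,B,H] q_used=1 → run E
t=34: queue=[F,D,B,H] q_used=0 → run F
t=35: queue=[F,D,B,H] q_used=1 → run F
t=36: queue=[F,D,B,H] q_used=2 → run F
t=37: queue=[D,B,H] q_used=0 → run D
t=38: queue=[D,B,H] q_used=1 → run D
t=39: queue=[D,B,H] q_used=2 → run D
t=40: queue=[B,H,D] q_used=0 → run B
t=41: queue=[B,H,D] q_used=1 → run B
t=42: queue=[H,D] q_used=0 → run H
t=43: queue=[H,D] q_used=1 → run H
t=44: queue=[H,D] q_used=2 → run H
t=45: queue=[D,H] q_used=0 → run D
t=46: queue=[D,H] q_used=1 → run D
t=47: queue=[H] q_used=0 → run H
t=48: queue=[H] q_used=1 → run H
t=49: (idle)

completion order = A, G, C, E, F, B, D, H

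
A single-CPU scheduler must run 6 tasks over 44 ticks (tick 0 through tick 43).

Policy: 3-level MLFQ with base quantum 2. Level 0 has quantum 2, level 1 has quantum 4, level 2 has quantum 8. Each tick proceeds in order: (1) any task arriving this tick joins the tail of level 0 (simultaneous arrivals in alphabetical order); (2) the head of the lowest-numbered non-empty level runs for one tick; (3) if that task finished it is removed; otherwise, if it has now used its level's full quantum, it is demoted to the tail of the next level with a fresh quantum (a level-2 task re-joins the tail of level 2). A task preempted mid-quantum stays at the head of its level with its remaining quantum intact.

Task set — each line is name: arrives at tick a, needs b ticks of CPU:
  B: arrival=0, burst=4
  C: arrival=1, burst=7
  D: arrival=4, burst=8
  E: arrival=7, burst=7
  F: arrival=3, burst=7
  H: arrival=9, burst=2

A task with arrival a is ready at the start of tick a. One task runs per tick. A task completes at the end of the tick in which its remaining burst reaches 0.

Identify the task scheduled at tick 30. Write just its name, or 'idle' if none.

running at tick 30 = C

t=0: L0/L1/L2 = B/-/- → run B
t=1: L0/L1/L2 = BC/-/- → run B
t=2: L0/L1/L2 = C/B/- → run C
t=3: L0/L1/L2 = CF/B/- → run C
t=4: L0/L1/L2 = FD/BC/- → run F
t=5: L0/L1/L2 = FD/BC/- → run F
t=6: L0/L1/L2 = D/BCF/- → run D
t=7: L0/L1/L2 = DE/BCF/- → run D
t=8: L0/L1/L2 = E/BCFD/- → run E
t=9: L0/L1/L2 = EH/BCFD/- → run E
t=10: L0/L1/L2 = H/BCFDE/- → run H
t=11: L0/L1/L2 = H/BCFDE/- → run H
t=12: L0/L1/L2 = -/BCFDE/- → run B
t=13: L0/L1/L2 = -/BCFDE/- → run B
t=14: L0/L1/L2 = -/CFDE/- → run C
t=15: L0/L1/L2 = -/CFDE/- → run C
t=16: L0/L1/L2 = -/CFDE/- → run C
t=17: L0/L1/L2 = -/CFDE/- → run C
t=18: L0/L1/L2 = -/FDE/C → run F
t=19: L0/L1/L2 = -/FDE/C → run F
t=20: L0/L1/L2 = -/FDE/C → run F
t=21: L0/L1/L2 = -/FDE/C → run F
t=22: L0/L1/L2 = -/DE/CF → run D
t=23: L0/L1/L2 = -/DE/CF → run D
t=24: L0/L1/L2 = -/DE/CF → run D
t=25: L0/L1/L2 = -/DE/CF → run D
t=26: L0/L1/L2 = -/E/CFD → run E
t=27: L0/L1/L2 = -/E/CFD → run E
t=28: L0/L1/L2 = -/E/CFD → run E
t=29: L0/L1/L2 = -/E/CFD → run E
t=30: L0/L1/L2 = -/-/CFDE → run C
t=31: L0/L1/L2 = -/-/FDE → run F
t=32: L0/L1/L2 = -/-/DE → run D
t=33: L0/L1/L2 = -/-/DE → run D
t=34: L0/L1/L2 = -/-/E → run E
t=35: (idle)
t=36: (idle)
t=37: (idle)
t=38: (idle)
t=39: (idle)
t=40: (idle)
t=41: (idle)
t=42: (idle)
t=43: (idle)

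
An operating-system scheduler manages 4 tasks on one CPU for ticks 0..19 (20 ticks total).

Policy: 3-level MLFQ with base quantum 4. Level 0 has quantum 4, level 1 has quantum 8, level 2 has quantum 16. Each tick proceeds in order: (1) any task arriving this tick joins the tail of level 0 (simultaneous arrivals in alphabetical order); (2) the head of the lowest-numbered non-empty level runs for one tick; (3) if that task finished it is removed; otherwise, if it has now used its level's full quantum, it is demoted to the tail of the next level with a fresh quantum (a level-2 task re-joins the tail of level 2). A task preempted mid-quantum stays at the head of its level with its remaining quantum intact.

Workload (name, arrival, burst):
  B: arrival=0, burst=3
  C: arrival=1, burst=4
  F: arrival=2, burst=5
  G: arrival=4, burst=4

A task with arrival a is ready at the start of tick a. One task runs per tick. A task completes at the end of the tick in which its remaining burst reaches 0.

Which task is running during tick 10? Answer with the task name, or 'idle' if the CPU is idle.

t=0: L0/L1/L2 = B/-/- → run B
t=1: L0/L1/L2 = BC/-/- → run B
t=2: L0/L1/L2 = BCF/-/- → run B
t=3: L0/L1/L2 = CF/-/- → run C
t=4: L0/L1/L2 = CFG/-/- → run C
t=5: L0/L1/L2 = CFG/-/- → run C
t=6: L0/L1/L2 = CFG/-/- → run C
t=7: L0/L1/L2 = FG/-/- → run F
t=8: L0/L1/L2 = FG/-/- → run F
t=9: L0/L1/L2 = FG/-/- → run F
t=10: L0/L1/L2 = FG/-/- → run F
t=11: L0/L1/L2 = G/F/- → run G
t=12: L0/L1/L2 = G/F/- → run G
t=13: L0/L1/L2 = G/F/- → run G
t=14: L0/L1/L2 = G/F/- → run G
t=15: L0/L1/L2 = -/F/- → run F
t=16: (idle)
t=17: (idle)
t=18: (idle)
t=19: (idle)

running at tick 10 = F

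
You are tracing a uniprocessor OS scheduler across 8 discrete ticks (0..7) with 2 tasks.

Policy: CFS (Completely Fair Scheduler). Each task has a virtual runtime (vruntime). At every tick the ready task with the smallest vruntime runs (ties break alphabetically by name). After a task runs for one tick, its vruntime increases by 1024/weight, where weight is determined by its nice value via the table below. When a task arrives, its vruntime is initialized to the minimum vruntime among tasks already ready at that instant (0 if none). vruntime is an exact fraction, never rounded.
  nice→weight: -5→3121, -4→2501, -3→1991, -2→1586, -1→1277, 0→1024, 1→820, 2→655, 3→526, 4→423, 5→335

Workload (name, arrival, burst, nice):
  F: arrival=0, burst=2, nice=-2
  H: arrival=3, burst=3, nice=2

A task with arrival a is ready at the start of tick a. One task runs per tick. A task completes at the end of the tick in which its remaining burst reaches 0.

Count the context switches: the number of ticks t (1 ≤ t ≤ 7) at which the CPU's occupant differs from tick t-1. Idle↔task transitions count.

t=0: vr[F=0] → run F
t=1: vr[F=512/793] → run F
t=2: (idle)
t=3: vr[H=0] → run H
t=4: vr[H=1024/655] → run H
t=5: vr[H=2048/655] → run H
t=6: (idle)
t=7: (idle)

context switches = 3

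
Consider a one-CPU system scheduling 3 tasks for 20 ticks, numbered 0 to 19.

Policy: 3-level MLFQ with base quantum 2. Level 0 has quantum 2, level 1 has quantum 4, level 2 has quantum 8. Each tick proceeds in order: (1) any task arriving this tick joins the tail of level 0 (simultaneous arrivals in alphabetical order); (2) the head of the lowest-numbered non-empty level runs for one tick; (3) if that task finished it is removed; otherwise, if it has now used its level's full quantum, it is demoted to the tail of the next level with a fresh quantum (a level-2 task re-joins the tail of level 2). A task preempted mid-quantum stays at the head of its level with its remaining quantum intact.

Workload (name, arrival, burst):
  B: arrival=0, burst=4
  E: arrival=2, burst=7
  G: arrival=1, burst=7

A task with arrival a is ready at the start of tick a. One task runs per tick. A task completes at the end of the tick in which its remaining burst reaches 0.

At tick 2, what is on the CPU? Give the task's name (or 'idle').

t=0: L0/L1/L2 = B/-/- → run B
t=1: L0/L1/L2 = BG/-/- → run B
t=2: L0/L1/L2 = GE/B/- → run G
t=3: L0/L1/L2 = GE/B/- → run G
t=4: L0/L1/L2 = E/BG/- → run E
t=5: L0/L1/L2 = E/BG/- → run E
t=6: L0/L1/L2 = -/BGE/- → run B
t=7: L0/L1/L2 = -/BGE/- → run B
t=8: L0/L1/L2 = -/GE/- → run G
t=9: L0/L1/L2 = -/GE/- → run G
t=10: L0/L1/L2 = -/GE/- → run G
t=11: L0/L1/L2 = -/GE/- → run G
t=12: L0/L1/L2 = -/E/G → run E
t=13: L0/L1/L2 = -/E/G → run E
t=14: L0/L1/L2 = -/E/G → run E
t=15: L0/L1/L2 = -/E/G → run E
t=16: L0/L1/L2 = -/-/GE → run G
t=17: L0/L1/L2 = -/-/E → run E
t=18: (idle)
t=19: (idle)

running at tick 2 = G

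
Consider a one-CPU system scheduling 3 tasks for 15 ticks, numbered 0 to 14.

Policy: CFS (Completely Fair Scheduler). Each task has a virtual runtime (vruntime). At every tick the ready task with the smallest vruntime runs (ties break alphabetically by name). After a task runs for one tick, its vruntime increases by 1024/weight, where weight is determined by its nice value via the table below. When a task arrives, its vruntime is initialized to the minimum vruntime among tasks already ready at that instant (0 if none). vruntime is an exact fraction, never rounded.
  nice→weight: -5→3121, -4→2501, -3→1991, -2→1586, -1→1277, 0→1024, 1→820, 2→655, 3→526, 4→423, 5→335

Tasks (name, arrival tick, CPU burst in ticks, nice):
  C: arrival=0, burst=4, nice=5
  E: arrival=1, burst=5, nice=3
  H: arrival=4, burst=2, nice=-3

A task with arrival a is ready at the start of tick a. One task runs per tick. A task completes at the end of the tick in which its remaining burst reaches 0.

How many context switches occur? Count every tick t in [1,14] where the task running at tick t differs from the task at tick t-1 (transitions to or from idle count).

t=0: vr[C=0] → run C
t=1: vr[C=1024/335 E=1024/335] → run C
t=2: vr[C=2048/335 E=1024/335] → run E
t=3: vr[C=2048/335 E=440832/88105] → run E
t=4: vr[C=2048/335 E=612352/88105 H=2048/335] → run C
t=5: vr[C=3072/335 E=612352/88105 H=2048/335] → run H
t=6: vr[C=3072/335 E=612352/88105 H=4420608/666985] → run H
t=7: vr[C=3072/335 E=612352/88105] → run E
t=8: vr[C=3072/335 E=783872/88105] → run E
t=9: vr[C=3072/335 E=955392/88105] → run C
t=10: vr[E=955392/88105] → run E
t=11: (idle)
t=12: (idle)
t=13: (idle)
t=14: (idle)

context switches = 7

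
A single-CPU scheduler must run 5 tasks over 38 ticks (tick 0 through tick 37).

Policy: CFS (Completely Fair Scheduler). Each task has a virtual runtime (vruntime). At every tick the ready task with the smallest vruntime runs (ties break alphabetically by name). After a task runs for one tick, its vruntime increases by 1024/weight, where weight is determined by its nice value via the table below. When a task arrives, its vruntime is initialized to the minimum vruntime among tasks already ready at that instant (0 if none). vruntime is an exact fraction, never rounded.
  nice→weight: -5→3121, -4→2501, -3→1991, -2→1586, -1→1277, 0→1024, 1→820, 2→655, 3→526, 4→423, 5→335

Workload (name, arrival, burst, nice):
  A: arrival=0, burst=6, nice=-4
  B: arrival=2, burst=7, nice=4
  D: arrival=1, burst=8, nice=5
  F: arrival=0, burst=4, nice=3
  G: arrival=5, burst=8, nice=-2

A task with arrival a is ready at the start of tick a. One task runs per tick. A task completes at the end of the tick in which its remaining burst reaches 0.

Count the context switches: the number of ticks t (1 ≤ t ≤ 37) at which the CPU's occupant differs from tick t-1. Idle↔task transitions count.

t=0: vr[A=0 F=0] → run A
t=1: vr[A=1024/2501 D=0 F=0] → run D
t=2: vr[A=1024/2501 B=0 D=1024/335 F=0] → run B
t=3: vr[A=1024/2501 B=1024/423 D=1024/335 F=0] → run F
t=4: vr[A=1024/2501 B=1024/423 D=1024/335 F=512/263] → run A
t=5: vr[A=2048/2501 B=1024/423 D=1024/335 F=512/263 G=2048/2501] → run A
t=6: vr[A=3072/2501 B=1024/423 D=1024/335 F=512/263 G=2048/2501] → run G
t=7: vr[A=3072/2501 B=1024/423 D=1024/335 F=512/263 G=47616/32513] → run A
t=8: vr[A=4096/2501 B=1024/423 D=1024/335 F=512/263 G=47616/32513] → run G
t=9: vr[A=4096/2501 B=1024/423 D=1024/335 F=512/263 G=68608/32513] → run A
t=10: vr[A=5120/2501 B=1024/423 D=1024/335 F=512/263 G=68608/32513] → run F
t=11: vr[A=5120/2501 B=1024/423 D=1024/335 F=1024/263 G=68608/32513] → run A
t=12: vr[B=1024/423 D=1024/335 F=1024/263 G=68608/32513] → run G
t=13: vr[B=1024/423 D=1024/335 F=1024/263 G=89600/32513] → run B
t=14: vr[B=2048/423 D=1024/335 F=1024/263 G=89600/32513] → run G
t=15: vr[B=2048/423 D=1024/335 F=1024/263 G=110592/32513] → run D
t=16: vr[B=2048/423 D=2048/335 F=1024/263 G=110592/32513] → run G
t=17: vr[B=2048/423 D=2048/335 F=1024/263 G=131584/32513] → run F
t=18: vr[B=2048/423 D=2048/335 F=1536/263 G=131584/32513] → run G
t=19: vr[B=2048/423 D=2048/335 F=1536/263 G=152576/32513] → run G
t=20: vr[B=2048/423 D=2048/335 F=1536/263 G=173568/32513] → run B
t=21: vr[B=1024/141 D=2048/335 F=1536/263 G=173568/32513] → run G
t=22: vr[B=1024/141 D=2048/335 F=1536/263] → run F
t=23: vr[B=1024/141 D=2048/335] → run D
t=24: vr[B=1024/141 D=3072/335] → run B
t=25: vr[B=4096/423 D=3072/335] → run D
t=26: vr[B=4096/423 D=4096/335] → run B
t=27: vr[B=5120/423 D=4096/335] → run B
t=28: vr[B=2048/141 D=4096/335] → run D
t=29: vr[B=2048/141 D=1024/67] → run B
t=30: vr[D=1024/67] → run D
t=31: vr[D=6144/335] → run D
t=32: vr[D=7168/335] → run D
t=33: (idle)
t=34: (idle)
t=35: (idle)
t=36: (idle)
t=37: (idle)

context switches = 28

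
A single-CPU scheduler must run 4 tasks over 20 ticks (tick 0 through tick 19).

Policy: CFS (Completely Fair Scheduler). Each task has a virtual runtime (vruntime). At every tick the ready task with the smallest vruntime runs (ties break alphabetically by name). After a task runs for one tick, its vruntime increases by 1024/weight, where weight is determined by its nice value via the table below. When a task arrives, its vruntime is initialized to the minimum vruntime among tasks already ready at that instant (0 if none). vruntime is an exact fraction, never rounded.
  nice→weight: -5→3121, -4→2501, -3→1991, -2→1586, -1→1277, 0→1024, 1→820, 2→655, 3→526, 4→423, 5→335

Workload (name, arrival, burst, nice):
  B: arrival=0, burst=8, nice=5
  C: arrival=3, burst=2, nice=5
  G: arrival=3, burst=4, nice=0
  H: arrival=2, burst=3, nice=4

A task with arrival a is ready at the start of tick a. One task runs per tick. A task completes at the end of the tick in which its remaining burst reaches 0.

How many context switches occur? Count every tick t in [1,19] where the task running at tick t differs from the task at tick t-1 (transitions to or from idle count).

t=0: vr[B=0] → run B
t=1: vr[B=1024/335] → run B
t=2: vr[B=2048/335 H=2048/335] → run B
t=3: vr[B=3072/335 C=2048/335 G=2048/335 H=2048/335] → run C
t=4: vr[B=3072/335 C=3072/335 G=2048/335 H=2048/335] → run G
t=5: vr[B=3072/335 C=3072/335 G=2383/335 H=2048/335] → run H
t=6: vr[B=3072/335 C=3072/335 G=2383/335 H=1209344/141705] → run G
t=7: vr[B=3072/335 C=3072/335 G=2718/335 H=1209344/141705] → run G
t=8: vr[B=3072/335 C=3072/335 G=3053/335 H=1209344/141705] → run H
t=9: vr[B=3072/335 C=3072/335 G=3053/335 H=1552384/141705] → run G
t=10: vr[B=3072/335 C=3072/335 H=1552384/141705] → run B
t=11: vr[B=4096/335 C=3072/335 H=1552384/141705] → run C
t=12: vr[B=4096/335 H=1552384/141705] → run H
t=13: vr[B=4096/335] → run B
t=14: vr[B=1024/67] → run B
t=15: vr[B=6144/335] → run B
t=16: vr[B=7168/335] → run B
t=17: (idle)
t=18: (idle)
t=19: (idle)

context switches = 11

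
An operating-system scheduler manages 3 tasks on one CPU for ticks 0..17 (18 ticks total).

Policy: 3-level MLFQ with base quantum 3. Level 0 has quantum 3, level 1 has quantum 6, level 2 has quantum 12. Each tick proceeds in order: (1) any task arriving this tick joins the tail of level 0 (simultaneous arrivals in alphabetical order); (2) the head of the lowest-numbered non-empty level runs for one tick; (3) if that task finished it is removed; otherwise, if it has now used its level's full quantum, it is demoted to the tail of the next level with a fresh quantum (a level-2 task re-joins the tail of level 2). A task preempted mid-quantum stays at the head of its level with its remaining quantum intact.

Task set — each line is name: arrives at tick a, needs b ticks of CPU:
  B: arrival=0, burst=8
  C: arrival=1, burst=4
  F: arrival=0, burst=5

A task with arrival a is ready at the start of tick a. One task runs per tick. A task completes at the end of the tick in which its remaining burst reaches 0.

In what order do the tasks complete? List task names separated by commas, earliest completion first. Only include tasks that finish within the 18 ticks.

t=0: L0/L1/L2 = BF/-/- → run B
t=1: L0/L1/L2 = BFC/-/- → run B
t=2: L0/L1/L2 = BFC/-/- → run B
t=3: L0/L1/L2 = FC/B/- → run F
t=4: L0/L1/L2 = FC/B/- → run F
t=5: L0/L1/L2 = FC/B/- → run F
t=6: L0/L1/L2 = C/BF/- → run C
t=7: L0/L1/L2 = C/BF/- → run C
t=8: L0/L1/L2 = C/BF/- → run C
t=9: L0/L1/L2 = -/BFC/- → run B
t=10: L0/L1/L2 = -/BFC/- → run B
t=11: L0/L1/L2 = -/BFC/- → run B
t=12: L0/L1/L2 = -/BFC/- → run B
t=13: L0/L1/L2 = -/BFC/- → run B
t=14: L0/L1/L2 = -/FC/- → run F
t=15: L0/L1/L2 = -/FC/- → run F
t=16: L0/L1/L2 = -/C/- → run C
t=17: (idle)

completion order = B, F, C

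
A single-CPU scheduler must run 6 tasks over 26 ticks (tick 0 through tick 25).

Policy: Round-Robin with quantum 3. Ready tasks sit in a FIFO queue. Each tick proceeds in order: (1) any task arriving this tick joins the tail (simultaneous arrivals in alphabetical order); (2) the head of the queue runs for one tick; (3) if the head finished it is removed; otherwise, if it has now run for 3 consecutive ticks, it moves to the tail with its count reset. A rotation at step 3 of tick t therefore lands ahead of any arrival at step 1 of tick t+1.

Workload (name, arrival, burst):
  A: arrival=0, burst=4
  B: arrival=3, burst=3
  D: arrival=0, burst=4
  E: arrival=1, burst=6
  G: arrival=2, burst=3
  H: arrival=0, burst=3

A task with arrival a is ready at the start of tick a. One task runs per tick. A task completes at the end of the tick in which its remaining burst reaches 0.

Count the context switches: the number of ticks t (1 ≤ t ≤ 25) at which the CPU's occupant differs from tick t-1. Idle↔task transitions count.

context switches = 9

t=0: queue=[A,D,H] q_used=0 → run A
t=1: queue=[A,D,H,E] q_used=1 → run A
t=2: queue=[A,D,H,E,G] q_used=2 → run A
t=3: queue=[D,H,E,G,A,B] q_used=0 → run D
t=4: queue=[D,H,E,G,A,B] q_used=1 → run D
t=5: queue=[D,H,E,G,A,B] q_used=2 → run D
t=6: queue=[H,E,G,A,B,D] q_used=0 → run H
t=7: queue=[H,E,G,A,B,D] q_used=1 → run H
t=8: queue=[H,E,G,A,B,D] q_used=2 → run H
t=9: queue=[E,G,A,B,D] q_used=0 → run E
t=10: queue=[E,G,A,B,D] q_used=1 → run E
t=11: queue=[E,G,A,B,D] q_used=2 → run E
t=12: queue=[G,A,B,D,E] q_used=0 → run G
t=13: queue=[G,A,B,D,E] q_used=1 → run G
t=14: queue=[G,A,B,D,E] q_used=2 → run G
t=15: queue=[A,B,D,E] q_used=0 → run A
t=16: queue=[B,D,E] q_used=0 → run B
t=17: queue=[B,D,E] q_used=1 → run B
t=18: queue=[B,D,E] q_used=2 → run B
t=19: queue=[D,E] q_used=0 → run D
t=20: queue=[E] q_used=0 → run E
t=21: queue=[E] q_used=1 → run E
t=22: queue=[E] q_used=2 → run E
t=23: (idle)
t=24: (idle)
t=25: (idle)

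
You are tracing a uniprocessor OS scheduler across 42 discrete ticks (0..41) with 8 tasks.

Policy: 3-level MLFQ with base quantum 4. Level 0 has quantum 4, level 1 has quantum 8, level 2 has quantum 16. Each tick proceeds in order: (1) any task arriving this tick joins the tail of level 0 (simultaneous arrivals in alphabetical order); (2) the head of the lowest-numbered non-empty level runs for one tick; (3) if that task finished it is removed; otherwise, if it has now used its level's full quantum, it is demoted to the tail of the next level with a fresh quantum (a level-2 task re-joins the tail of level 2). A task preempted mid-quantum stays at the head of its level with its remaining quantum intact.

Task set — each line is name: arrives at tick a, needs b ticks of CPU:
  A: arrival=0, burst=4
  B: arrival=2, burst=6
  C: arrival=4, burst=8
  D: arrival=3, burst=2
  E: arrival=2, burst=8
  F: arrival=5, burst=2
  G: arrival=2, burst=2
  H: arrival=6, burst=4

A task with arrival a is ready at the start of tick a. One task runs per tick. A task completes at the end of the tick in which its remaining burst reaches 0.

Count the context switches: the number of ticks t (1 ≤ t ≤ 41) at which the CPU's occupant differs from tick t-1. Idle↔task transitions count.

context switches = 11

t=0: L0/L1/L2 = A/-/- → run A
t=1: L0/L1/L2 = A/-/- → run A
t=2: L0/L1/L2 = ABEG/-/- → run A
t=3: L0/L1/L2 = ABEGD/-/- → run A
t=4: L0/L1/L2 = BEGDC/-/- → run B
t=5: L0/L1/L2 = BEGDCF/-/- → run B
t=6: L0/L1/L2 = BEGDCFH/-/- → run B
t=7: L0/L1/L2 = BEGDCFH/-/- → run B
t=8: L0/L1/L2 = EGDCFH/B/- → run E
t=9: L0/L1/L2 = EGDCFH/B/- → run E
t=10: L0/L1/L2 = EGDCFH/B/- → run E
t=11: L0/L1/L2 = EGDCFH/B/- → run E
t=12: L0/L1/L2 = GDCFH/BE/- → run G
t=13: L0/L1/L2 = GDCFH/BE/- → run G
t=14: L0/L1/L2 = DCFH/BE/- → run D
t=15: L0/L1/L2 = DCFH/BE/- → run D
t=16: L0/L1/L2 = CFH/BE/- → run C
t=17: L0/L1/L2 = CFH/BE/- → run C
t=18: L0/L1/L2 = CFH/BE/- → run C
t=19: L0/L1/L2 = CFH/BE/- → run C
t=20: L0/L1/L2 = FH/BEC/- → run F
t=21: L0/L1/L2 = FH/BEC/- → run F
t=22: L0/L1/L2 = H/BEC/- → run H
t=23: L0/L1/L2 = H/BEC/- → run H
t=24: L0/L1/L2 = H/BEC/- → run H
t=25: L0/L1/L2 = H/BEC/- → run H
t=26: L0/L1/L2 = -/BEC/- → run B
t=27: L0/L1/L2 = -/BEC/- → run B
t=28: L0/L1/L2 = -/EC/- → run E
t=29: L0/L1/L2 = -/EC/- → run E
t=30: L0/L1/L2 = -/EC/- → run E
t=31: L0/L1/L2 = -/EC/- → run E
t=32: L0/L1/L2 = -/C/- → run C
t=33: L0/L1/L2 = -/C/- → run C
t=34: L0/L1/L2 = -/C/- → run C
t=35: L0/L1/L2 = -/C/- → run C
t=36: (idle)
t=37: (idle)
t=38: (idle)
t=39: (idle)
t=40: (idle)
t=41: (idle)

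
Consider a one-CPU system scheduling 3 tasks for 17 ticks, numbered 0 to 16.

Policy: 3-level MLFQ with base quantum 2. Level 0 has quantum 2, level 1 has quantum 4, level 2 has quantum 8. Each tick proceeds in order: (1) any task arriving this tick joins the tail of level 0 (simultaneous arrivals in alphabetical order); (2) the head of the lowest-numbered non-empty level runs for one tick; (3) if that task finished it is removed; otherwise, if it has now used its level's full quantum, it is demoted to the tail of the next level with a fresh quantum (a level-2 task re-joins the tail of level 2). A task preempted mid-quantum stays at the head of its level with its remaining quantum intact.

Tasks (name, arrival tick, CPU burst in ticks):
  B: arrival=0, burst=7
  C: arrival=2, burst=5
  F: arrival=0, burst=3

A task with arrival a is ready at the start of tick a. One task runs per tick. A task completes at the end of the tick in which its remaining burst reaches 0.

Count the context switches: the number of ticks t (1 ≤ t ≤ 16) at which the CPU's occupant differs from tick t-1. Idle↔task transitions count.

t=0: L0/L1/L2 = BF/-/- → run B
t=1: L0/L1/L2 = BF/-/- → run B
t=2: L0/L1/L2 = FC/B/- → run F
t=3: L0/L1/L2 = FC/B/- → run F
t=4: L0/L1/L2 = C/BF/- → run C
t=5: L0/L1/L2 = C/BF/- → run C
t=6: L0/L1/L2 = -/BFC/- → run B
t=7: L0/L1/L2 = -/BFC/- → run B
t=8: L0/L1/L2 = -/BFC/- → run B
t=9: L0/L1/L2 = -/BFC/- → run B
t=10: L0/L1/L2 = -/FC/B → run F
t=11: L0/L1/L2 = -/C/B → run C
t=12: L0/L1/L2 = -/C/B → run C
t=13: L0/L1/L2 = -/C/B → run C
t=14: L0/L1/L2 = -/-/B → run B
t=15: (idle)
t=16: (idle)

context switches = 7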